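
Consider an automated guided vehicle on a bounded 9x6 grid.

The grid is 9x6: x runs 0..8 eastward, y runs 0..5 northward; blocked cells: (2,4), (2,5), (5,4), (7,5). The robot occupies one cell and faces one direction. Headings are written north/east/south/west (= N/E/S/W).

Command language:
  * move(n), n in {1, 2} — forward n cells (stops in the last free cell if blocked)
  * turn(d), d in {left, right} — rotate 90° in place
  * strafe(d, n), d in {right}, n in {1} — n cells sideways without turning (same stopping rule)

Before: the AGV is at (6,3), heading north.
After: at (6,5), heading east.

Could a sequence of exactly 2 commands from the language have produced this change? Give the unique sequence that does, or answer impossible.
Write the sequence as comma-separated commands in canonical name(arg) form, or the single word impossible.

key: position moved to (6,5) AND the heading swung to E — translation plus rotation needed
initial: at (6,3), heading north
step 1 (move(2)): at (6,5), heading north
step 2 (turn(right)): at (6,5), heading east
all 25 alternatives checked — unique.

move(2), turn(right)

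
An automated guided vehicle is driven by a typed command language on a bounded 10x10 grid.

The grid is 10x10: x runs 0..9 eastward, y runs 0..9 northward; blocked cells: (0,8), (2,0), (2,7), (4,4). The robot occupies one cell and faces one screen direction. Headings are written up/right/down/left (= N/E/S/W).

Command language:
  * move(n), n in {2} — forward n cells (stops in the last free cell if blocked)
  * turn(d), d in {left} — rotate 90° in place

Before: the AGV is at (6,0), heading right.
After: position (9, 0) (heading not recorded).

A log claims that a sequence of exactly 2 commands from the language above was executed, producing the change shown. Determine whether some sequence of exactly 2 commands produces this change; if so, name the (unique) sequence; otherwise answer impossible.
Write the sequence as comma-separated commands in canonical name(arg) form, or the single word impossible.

move(2), move(2)

key: the second move(2) runs into the grid edge before its full distance
initial: at (6,0), heading right
t=1 move(2) ⇒ at (8,0), heading right
t=2 move(2) ⇒ at (9,0), heading right
uniquely the one of 4 2-step routes that fits.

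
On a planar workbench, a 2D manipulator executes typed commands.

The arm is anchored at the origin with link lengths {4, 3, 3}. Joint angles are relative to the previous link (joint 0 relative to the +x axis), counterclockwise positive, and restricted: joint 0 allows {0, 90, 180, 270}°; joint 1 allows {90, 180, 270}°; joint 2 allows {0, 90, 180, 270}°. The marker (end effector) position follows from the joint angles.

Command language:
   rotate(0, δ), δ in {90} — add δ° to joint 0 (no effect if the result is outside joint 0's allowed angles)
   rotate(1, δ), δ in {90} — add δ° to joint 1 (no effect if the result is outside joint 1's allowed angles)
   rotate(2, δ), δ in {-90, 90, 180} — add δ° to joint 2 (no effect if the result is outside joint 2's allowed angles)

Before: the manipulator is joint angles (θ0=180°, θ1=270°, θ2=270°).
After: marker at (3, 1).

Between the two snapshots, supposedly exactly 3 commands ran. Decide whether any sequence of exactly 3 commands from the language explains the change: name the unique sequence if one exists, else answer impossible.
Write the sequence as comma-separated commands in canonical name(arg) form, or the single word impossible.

begin: joint angles (θ0=180°, θ1=270°, θ2=270°)
1. rotate(0, 90) → joint angles (θ0=270°, θ1=270°, θ2=270°)
2. rotate(0, 90) → joint angles (θ0=0°, θ1=270°, θ2=270°)
3. rotate(0, 90) → joint angles (θ0=90°, θ1=270°, θ2=270°)
no other 3-command option fits: unique.

rotate(0, 90), rotate(0, 90), rotate(0, 90)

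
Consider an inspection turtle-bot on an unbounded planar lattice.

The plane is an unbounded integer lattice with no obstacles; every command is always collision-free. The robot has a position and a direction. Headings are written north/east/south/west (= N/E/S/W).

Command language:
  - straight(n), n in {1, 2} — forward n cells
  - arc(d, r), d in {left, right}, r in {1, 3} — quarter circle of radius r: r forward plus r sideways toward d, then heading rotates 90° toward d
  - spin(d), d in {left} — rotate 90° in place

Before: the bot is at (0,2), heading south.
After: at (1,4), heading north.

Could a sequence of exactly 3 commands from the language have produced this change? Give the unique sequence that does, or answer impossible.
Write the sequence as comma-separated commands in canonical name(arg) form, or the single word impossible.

key: cell and facing (now N) both changed — the 3 commands mix motion and turning
begin: at (0,2), heading south
t=1 spin(left) ⇒ at (0,2), heading east
t=2 arc(left, 1) ⇒ at (1,3), heading north
t=3 straight(1) ⇒ at (1,4), heading north
uniquely the one of 343 3-step routes that fits.

spin(left), arc(left, 1), straight(1)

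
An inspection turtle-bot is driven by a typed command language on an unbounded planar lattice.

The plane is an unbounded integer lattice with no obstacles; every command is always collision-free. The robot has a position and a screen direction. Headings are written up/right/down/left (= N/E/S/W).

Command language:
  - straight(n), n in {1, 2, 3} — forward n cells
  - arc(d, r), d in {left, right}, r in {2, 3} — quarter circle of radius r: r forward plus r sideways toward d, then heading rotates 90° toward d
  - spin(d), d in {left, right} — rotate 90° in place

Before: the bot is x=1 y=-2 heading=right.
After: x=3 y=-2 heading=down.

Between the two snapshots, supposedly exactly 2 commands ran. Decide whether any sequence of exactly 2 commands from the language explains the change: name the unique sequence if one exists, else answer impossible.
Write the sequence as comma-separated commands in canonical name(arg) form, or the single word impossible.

straight(2), spin(right)

key: cell and facing (now S) both changed — the 2 commands mix motion and turning
initial: x=1 y=-2 heading=right
[1] after straight(2): x=3 y=-2 heading=right
[2] after spin(right): x=3 y=-2 heading=down
uniquely the one of 81 2-step routes that fits.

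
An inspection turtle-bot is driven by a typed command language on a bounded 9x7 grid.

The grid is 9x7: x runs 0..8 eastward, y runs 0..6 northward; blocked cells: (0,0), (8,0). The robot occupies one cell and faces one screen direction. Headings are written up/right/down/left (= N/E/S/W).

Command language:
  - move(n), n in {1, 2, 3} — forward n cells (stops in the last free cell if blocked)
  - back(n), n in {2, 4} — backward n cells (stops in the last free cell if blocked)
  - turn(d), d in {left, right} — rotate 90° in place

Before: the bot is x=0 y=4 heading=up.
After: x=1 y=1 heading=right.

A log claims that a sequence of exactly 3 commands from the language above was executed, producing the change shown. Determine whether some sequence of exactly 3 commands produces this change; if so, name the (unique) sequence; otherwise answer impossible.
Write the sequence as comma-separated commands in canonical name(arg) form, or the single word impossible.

key: back(4) is stopped early by the blocked cell at (0,0)
begin: x=0 y=4 heading=up
step 1 (back(4)): x=0 y=1 heading=up
step 2 (turn(right)): x=0 y=1 heading=right
step 3 (move(1)): x=1 y=1 heading=right
uniquely the one of 343 3-step routes that fits.

back(4), turn(right), move(1)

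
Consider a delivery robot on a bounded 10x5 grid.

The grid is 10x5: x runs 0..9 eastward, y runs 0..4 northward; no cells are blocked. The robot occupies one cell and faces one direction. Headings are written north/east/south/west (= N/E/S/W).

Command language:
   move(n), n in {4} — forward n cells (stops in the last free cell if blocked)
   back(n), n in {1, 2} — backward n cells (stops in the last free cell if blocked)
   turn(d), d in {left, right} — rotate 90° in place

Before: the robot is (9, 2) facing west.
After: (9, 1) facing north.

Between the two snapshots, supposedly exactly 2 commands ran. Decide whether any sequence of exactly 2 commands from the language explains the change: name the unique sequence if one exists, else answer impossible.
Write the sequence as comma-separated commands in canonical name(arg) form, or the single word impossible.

turn(right), back(1)

key: running back(1) before turn(right) would end elsewhere — order is forced
begin: (9, 2) facing west
step 1 (turn(right)): (9, 2) facing north
step 2 (back(1)): (9, 1) facing north
no rival 2-sequence matches.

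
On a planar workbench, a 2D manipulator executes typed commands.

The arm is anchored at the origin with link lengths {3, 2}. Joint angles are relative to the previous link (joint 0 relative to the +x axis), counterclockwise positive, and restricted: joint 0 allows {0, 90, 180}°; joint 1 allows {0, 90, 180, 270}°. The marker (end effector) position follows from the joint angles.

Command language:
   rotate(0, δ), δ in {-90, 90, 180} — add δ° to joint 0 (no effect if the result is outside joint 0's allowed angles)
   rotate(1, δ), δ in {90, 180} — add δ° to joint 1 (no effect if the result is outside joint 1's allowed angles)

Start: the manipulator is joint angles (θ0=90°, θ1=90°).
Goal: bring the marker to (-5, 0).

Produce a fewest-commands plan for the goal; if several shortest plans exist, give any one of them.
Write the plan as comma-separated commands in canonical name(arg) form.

initial: joint angles (θ0=90°, θ1=90°)
t=1 rotate(1, 180) ⇒ joint angles (θ0=90°, θ1=270°)
t=2 rotate(0, 90) ⇒ joint angles (θ0=180°, θ1=270°)
t=3 rotate(1, 90) ⇒ joint angles (θ0=180°, θ1=0°)
nothing shorter than 3 reaches the goal.

rotate(1, 180), rotate(0, 90), rotate(1, 90)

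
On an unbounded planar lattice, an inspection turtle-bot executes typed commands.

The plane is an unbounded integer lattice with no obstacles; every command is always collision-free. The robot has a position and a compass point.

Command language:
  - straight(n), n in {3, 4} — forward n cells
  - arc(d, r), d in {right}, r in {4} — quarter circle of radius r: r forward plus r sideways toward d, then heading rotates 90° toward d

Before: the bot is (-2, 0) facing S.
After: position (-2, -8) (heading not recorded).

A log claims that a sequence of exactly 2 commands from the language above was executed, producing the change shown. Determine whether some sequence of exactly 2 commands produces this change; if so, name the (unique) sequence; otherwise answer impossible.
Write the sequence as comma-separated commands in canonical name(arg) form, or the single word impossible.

straight(4), straight(4)

initial: (-2, 0) facing S
step 1 (straight(4)): (-2, -4) facing S
step 2 (straight(4)): (-2, -8) facing S
no other 2-command option fits: unique.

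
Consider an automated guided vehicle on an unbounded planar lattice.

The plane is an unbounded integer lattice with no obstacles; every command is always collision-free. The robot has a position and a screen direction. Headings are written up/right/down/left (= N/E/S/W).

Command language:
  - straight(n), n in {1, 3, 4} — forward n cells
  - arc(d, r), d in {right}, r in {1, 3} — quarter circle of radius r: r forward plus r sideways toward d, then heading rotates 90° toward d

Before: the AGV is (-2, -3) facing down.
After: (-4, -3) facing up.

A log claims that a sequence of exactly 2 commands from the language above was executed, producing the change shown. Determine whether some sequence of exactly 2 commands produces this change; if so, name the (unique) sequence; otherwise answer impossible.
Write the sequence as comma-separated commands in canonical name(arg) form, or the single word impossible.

key: position moved to (-4,-3) AND the heading swung to N — translation plus rotation needed
start: (-2, -3) facing down
[1] after arc(right, 1): (-3, -4) facing left
[2] after arc(right, 1): (-4, -3) facing up
all 25 alternatives checked — unique.

arc(right, 1), arc(right, 1)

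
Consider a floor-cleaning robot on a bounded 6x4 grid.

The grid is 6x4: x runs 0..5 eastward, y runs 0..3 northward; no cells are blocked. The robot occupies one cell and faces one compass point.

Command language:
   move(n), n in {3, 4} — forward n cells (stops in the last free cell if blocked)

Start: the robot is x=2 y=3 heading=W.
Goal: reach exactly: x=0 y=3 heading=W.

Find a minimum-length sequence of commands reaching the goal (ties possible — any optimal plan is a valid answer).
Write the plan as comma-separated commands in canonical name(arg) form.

move(3)

begin: x=2 y=3 heading=W
1. move(3) → x=0 y=3 heading=W
minimal: 1 command(s), checked below 1.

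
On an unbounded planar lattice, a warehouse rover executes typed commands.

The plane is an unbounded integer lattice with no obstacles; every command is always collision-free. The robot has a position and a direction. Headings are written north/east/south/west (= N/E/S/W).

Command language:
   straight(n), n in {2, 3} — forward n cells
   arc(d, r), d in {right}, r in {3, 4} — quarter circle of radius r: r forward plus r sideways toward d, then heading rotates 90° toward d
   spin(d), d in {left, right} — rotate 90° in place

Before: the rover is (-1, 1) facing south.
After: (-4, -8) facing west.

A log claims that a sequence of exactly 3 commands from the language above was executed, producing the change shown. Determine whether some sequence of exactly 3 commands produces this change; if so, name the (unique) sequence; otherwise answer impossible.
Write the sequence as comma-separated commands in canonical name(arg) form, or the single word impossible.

straight(3), straight(3), arc(right, 3)

key: running arc(right, 3) before straight(3) would end elsewhere — order is forced
initial: (-1, 1) facing south
step 1 (straight(3)): (-1, -2) facing south
step 2 (straight(3)): (-1, -5) facing south
step 3 (arc(right, 3)): (-4, -8) facing west
no other 3-command option fits: unique.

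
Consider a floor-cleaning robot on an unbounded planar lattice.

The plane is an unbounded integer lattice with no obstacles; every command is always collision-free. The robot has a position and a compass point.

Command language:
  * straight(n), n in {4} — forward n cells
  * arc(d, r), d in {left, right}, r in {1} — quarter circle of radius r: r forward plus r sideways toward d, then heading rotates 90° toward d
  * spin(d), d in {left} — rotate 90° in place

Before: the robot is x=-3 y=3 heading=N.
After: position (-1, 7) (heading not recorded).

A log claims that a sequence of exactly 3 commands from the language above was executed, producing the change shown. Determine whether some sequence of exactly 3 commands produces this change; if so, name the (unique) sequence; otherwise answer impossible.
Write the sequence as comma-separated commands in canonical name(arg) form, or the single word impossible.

key: running arc(right, 1) before straight(4) would end elsewhere — order is forced
t0: x=-3 y=3 heading=N
step 1 (straight(4)): x=-3 y=7 heading=N
step 2 (arc(right, 1)): x=-2 y=8 heading=E
step 3 (arc(right, 1)): x=-1 y=7 heading=S
all 64 alternatives checked — unique.

straight(4), arc(right, 1), arc(right, 1)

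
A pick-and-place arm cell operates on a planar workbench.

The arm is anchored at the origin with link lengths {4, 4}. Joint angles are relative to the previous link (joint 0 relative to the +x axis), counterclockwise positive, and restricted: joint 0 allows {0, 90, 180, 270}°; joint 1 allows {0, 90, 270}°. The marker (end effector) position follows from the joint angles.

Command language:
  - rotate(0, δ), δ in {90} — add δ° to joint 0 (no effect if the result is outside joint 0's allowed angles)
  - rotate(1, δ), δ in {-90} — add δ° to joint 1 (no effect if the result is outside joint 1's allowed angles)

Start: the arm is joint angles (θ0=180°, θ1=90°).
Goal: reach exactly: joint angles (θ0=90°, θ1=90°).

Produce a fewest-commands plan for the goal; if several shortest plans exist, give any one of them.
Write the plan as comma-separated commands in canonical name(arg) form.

rotate(0, 90), rotate(0, 90), rotate(0, 90)

t0: joint angles (θ0=180°, θ1=90°)
step 1 (rotate(0, 90)): joint angles (θ0=270°, θ1=90°)
step 2 (rotate(0, 90)): joint angles (θ0=0°, θ1=90°)
step 3 (rotate(0, 90)): joint angles (θ0=90°, θ1=90°)
no 2-step plan works, so 3 is optimal.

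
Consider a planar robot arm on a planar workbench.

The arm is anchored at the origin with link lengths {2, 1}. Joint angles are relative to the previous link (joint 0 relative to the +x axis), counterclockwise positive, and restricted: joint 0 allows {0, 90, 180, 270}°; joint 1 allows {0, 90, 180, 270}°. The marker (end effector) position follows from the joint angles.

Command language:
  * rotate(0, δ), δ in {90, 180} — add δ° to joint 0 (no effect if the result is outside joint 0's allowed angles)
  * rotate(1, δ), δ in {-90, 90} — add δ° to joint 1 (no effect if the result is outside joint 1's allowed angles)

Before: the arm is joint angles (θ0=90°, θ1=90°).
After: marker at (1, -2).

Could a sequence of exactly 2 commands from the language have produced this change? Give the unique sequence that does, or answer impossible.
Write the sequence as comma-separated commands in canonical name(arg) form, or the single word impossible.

start: joint angles (θ0=90°, θ1=90°)
t=1 rotate(0, 90) ⇒ joint angles (θ0=180°, θ1=90°)
t=2 rotate(0, 90) ⇒ joint angles (θ0=270°, θ1=90°)
uniquely the one of 16 2-step routes that fits.

rotate(0, 90), rotate(0, 90)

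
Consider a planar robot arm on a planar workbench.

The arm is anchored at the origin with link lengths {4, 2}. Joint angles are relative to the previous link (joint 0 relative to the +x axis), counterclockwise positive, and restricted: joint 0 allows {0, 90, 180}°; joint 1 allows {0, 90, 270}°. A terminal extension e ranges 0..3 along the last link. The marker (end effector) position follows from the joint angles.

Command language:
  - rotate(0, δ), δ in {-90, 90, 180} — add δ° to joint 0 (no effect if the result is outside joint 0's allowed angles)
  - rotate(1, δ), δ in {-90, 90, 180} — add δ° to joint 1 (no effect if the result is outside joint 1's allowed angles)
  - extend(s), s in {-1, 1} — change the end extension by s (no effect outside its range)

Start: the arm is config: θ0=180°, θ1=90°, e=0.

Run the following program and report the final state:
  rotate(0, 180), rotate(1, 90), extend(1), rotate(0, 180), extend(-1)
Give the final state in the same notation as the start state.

t0: config: θ0=180°, θ1=90°, e=0
step 1 (rotate(0, 180)): config: θ0=0°, θ1=90°, e=0
step 2 (rotate(1, 90)): config: θ0=0°, θ1=90°, e=0
step 3 (extend(1)): config: θ0=0°, θ1=90°, e=1
step 4 (rotate(0, 180)): config: θ0=180°, θ1=90°, e=1
step 5 (extend(-1)): config: θ0=180°, θ1=90°, e=0

config: θ0=180°, θ1=90°, e=0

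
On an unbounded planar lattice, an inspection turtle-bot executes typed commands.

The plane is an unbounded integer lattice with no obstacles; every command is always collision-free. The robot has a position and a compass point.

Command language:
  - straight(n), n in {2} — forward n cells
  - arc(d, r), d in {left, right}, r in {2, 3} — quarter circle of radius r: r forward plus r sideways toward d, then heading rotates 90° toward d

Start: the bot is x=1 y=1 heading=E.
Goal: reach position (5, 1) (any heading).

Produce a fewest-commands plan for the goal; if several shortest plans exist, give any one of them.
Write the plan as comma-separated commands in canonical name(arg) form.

straight(2), straight(2)

from: x=1 y=1 heading=E
t=1 straight(2) ⇒ x=3 y=1 heading=E
t=2 straight(2) ⇒ x=5 y=1 heading=E
minimal: 2 command(s), checked below 2.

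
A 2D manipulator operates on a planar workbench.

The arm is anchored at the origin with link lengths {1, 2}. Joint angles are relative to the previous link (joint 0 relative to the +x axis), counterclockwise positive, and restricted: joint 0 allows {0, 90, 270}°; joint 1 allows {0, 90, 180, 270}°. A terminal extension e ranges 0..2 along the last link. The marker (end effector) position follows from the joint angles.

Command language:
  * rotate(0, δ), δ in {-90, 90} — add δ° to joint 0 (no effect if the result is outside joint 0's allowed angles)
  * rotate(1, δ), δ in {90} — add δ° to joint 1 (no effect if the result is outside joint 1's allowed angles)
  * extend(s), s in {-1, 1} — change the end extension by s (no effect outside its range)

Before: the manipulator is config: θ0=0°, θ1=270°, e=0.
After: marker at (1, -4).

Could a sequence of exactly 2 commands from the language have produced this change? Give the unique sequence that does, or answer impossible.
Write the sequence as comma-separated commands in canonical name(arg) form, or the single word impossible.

extend(1), extend(1)

start: config: θ0=0°, θ1=270°, e=0
t=1 extend(1) ⇒ config: θ0=0°, θ1=270°, e=1
t=2 extend(1) ⇒ config: θ0=0°, θ1=270°, e=2
all 25 alternatives checked — unique.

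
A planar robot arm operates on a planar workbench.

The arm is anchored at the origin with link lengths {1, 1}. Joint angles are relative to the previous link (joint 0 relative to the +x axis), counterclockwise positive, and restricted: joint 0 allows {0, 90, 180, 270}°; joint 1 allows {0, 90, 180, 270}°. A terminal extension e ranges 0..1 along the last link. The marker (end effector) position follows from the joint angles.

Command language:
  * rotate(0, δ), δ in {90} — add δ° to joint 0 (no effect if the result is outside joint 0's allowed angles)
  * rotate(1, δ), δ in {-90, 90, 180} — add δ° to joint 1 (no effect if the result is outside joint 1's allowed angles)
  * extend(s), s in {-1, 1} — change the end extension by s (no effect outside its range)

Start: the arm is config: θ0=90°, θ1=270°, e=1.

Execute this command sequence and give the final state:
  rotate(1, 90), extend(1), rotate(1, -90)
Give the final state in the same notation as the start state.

config: θ0=90°, θ1=270°, e=1

begin: config: θ0=90°, θ1=270°, e=1
1. rotate(1, 90) → config: θ0=90°, θ1=0°, e=1
2. extend(1) → config: θ0=90°, θ1=0°, e=1
3. rotate(1, -90) → config: θ0=90°, θ1=270°, e=1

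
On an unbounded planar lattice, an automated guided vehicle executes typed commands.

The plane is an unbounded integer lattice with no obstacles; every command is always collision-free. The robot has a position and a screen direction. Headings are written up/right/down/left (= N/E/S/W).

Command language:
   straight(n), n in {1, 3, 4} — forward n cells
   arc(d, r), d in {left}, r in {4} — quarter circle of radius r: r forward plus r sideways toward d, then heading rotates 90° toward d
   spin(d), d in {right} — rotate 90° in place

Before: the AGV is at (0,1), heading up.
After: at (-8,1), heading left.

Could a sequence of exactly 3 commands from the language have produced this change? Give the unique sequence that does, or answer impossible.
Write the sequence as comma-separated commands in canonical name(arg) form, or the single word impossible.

arc(left, 4), arc(left, 4), spin(right)

key: running spin(right) before arc(left, 4) would end elsewhere — order is forced
t0: at (0,1), heading up
1. arc(left, 4) → at (-4,5), heading left
2. arc(left, 4) → at (-8,1), heading down
3. spin(right) → at (-8,1), heading left
no rival 3-sequence matches.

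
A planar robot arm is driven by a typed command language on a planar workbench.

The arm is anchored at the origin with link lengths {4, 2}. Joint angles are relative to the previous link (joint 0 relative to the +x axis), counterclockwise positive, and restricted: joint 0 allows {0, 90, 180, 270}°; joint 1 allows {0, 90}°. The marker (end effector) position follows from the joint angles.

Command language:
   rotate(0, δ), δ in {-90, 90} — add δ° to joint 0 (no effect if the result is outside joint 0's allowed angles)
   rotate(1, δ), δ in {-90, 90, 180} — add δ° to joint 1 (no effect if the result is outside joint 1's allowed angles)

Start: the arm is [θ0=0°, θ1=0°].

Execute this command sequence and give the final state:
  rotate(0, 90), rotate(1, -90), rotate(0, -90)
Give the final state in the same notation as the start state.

begin: [θ0=0°, θ1=0°]
[1] after rotate(0, 90): [θ0=90°, θ1=0°]
[2] after rotate(1, -90): [θ0=90°, θ1=0°]
[3] after rotate(0, -90): [θ0=0°, θ1=0°]

[θ0=0°, θ1=0°]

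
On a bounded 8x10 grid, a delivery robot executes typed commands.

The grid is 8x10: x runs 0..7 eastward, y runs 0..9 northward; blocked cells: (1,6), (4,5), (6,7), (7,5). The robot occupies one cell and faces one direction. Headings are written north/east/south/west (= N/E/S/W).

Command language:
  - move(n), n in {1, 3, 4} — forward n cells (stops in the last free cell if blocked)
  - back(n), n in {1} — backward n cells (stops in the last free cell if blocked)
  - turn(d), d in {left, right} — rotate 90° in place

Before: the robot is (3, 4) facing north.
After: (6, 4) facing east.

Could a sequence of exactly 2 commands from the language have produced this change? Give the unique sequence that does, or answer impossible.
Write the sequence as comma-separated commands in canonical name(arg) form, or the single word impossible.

key: cell and facing (now E) both changed — the 2 commands mix motion and turning
start: (3, 4) facing north
t=1 turn(right) ⇒ (3, 4) facing east
t=2 move(3) ⇒ (6, 4) facing east
no rival 2-sequence matches.

turn(right), move(3)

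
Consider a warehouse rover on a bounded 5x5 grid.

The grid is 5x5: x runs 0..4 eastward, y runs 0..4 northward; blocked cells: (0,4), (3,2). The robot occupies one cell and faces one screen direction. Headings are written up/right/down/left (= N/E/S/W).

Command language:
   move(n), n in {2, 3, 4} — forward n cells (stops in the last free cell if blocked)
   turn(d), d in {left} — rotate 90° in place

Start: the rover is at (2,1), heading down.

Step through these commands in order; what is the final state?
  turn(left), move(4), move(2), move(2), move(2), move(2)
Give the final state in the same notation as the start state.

at (4,1), heading right

start: at (2,1), heading down
step 1 (turn(left)): at (2,1), heading right
step 2 (move(4)): at (4,1), heading right
step 3 (move(2)): at (4,1), heading right
step 4 (move(2)): at (4,1), heading right
step 5 (move(2)): at (4,1), heading right
step 6 (move(2)): at (4,1), heading right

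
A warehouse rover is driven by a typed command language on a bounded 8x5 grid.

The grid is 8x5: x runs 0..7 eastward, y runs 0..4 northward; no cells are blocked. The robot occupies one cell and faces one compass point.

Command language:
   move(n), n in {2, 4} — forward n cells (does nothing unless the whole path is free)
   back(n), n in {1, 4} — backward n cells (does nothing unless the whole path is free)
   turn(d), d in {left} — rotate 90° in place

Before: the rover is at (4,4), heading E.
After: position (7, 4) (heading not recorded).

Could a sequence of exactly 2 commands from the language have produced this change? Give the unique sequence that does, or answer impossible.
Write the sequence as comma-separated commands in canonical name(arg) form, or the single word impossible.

back(1), move(4)

key: order matters: swapping back(1) and move(4) lands elsewhere
begin: at (4,4), heading E
t=1 back(1) ⇒ at (3,4), heading E
t=2 move(4) ⇒ at (7,4), heading E
all 25 alternatives checked — unique.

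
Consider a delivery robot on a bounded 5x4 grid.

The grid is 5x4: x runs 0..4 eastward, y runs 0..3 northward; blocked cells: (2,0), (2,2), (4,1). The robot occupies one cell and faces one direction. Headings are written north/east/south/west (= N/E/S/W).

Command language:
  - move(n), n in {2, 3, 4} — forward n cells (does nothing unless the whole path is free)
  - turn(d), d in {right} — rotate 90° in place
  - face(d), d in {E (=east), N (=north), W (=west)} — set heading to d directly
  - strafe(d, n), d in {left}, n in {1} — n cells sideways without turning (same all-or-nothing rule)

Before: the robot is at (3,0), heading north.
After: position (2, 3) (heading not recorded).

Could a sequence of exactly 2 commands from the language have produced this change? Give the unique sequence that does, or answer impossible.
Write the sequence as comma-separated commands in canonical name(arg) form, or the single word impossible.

key: order matters: swapping move(3) and strafe(left, 1) lands elsewhere
t0: at (3,0), heading north
1. move(3) → at (3,3), heading north
2. strafe(left, 1) → at (2,3), heading north
no other 2-command option fits: unique.

move(3), strafe(left, 1)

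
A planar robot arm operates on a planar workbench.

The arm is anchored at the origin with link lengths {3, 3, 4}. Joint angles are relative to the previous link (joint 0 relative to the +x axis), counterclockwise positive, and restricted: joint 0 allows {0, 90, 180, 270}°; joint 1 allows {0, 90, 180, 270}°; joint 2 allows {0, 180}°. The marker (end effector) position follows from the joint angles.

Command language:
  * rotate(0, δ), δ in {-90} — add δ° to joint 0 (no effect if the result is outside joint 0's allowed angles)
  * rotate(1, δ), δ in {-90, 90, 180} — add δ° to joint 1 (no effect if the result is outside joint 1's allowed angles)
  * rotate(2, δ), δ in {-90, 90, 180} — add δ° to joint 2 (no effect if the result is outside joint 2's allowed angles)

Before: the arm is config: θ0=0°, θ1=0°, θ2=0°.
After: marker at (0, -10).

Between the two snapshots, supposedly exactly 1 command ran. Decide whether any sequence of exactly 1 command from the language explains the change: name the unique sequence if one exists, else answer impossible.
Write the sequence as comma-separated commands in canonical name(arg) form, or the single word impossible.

initial: config: θ0=0°, θ1=0°, θ2=0°
step 1 (rotate(0, -90)): config: θ0=270°, θ1=0°, θ2=0°
uniquely the one of 7 1-step routes that fits.

rotate(0, -90)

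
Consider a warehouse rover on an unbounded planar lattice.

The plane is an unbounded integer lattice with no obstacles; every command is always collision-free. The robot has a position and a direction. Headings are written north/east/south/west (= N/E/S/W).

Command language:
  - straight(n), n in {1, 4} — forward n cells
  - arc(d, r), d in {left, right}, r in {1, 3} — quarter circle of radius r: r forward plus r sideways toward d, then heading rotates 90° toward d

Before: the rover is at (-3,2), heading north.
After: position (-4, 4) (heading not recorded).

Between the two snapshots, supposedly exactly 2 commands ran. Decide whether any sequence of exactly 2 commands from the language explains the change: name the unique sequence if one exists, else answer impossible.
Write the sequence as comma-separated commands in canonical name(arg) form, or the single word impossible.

key: running arc(left, 1) before straight(1) would end elsewhere — order is forced
from: at (-3,2), heading north
step 1 (straight(1)): at (-3,3), heading north
step 2 (arc(left, 1)): at (-4,4), heading west
no other 2-command option fits: unique.

straight(1), arc(left, 1)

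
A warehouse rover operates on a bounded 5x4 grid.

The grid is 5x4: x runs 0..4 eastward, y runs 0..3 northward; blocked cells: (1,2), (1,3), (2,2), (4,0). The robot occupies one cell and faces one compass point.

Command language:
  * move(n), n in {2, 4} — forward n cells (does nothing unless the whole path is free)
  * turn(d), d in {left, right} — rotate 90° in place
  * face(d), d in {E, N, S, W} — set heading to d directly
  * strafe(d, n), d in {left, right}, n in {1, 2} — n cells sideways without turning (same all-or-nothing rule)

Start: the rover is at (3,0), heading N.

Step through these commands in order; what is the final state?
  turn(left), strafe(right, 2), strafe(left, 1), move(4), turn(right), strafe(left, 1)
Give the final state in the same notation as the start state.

at (2,1), heading N

from: at (3,0), heading N
[1] after turn(left): at (3,0), heading W
[2] after strafe(right, 2): at (3,2), heading W
[3] after strafe(left, 1): at (3,1), heading W
[4] after move(4): at (3,1), heading W
[5] after turn(right): at (3,1), heading N
[6] after strafe(left, 1): at (2,1), heading N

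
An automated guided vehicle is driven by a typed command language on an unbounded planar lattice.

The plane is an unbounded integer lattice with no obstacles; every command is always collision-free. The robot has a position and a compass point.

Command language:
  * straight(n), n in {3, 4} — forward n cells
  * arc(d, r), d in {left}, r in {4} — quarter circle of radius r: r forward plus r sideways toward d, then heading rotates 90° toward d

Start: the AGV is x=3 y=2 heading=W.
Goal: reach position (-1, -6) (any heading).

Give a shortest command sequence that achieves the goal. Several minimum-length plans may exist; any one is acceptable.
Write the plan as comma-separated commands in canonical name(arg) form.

t0: x=3 y=2 heading=W
step 1 (arc(left, 4)): x=-1 y=-2 heading=S
step 2 (straight(4)): x=-1 y=-6 heading=S
nothing shorter than 2 reaches the goal.

arc(left, 4), straight(4)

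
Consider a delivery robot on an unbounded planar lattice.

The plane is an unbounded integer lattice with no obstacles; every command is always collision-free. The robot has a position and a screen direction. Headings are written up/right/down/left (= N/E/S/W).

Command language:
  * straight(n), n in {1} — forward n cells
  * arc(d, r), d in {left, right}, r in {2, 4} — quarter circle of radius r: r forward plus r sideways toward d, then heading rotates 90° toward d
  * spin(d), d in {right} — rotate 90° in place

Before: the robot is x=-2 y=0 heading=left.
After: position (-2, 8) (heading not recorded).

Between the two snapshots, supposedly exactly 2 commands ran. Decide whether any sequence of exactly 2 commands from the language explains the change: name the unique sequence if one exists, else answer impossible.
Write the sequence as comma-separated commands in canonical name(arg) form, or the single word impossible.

t0: x=-2 y=0 heading=left
step 1 (arc(right, 4)): x=-6 y=4 heading=up
step 2 (arc(right, 4)): x=-2 y=8 heading=right
all 36 alternatives checked — unique.

arc(right, 4), arc(right, 4)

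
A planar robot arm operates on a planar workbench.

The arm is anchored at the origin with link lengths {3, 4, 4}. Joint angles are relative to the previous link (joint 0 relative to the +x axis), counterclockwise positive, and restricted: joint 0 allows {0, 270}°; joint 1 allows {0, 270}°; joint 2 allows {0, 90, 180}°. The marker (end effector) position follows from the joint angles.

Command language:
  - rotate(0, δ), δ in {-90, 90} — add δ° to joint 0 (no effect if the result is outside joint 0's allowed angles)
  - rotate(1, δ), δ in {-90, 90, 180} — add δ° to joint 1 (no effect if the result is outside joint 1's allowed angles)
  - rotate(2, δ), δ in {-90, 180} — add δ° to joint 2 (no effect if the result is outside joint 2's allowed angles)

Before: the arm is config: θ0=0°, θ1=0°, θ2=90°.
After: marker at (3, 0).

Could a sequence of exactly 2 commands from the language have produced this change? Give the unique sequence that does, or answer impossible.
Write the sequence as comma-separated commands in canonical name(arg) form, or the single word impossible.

rotate(2, -90), rotate(2, 180)

key: order matters: swapping rotate(2, -90) and rotate(2, 180) lands elsewhere
start: config: θ0=0°, θ1=0°, θ2=90°
t=1 rotate(2, -90) ⇒ config: θ0=0°, θ1=0°, θ2=0°
t=2 rotate(2, 180) ⇒ config: θ0=0°, θ1=0°, θ2=180°
no rival 2-sequence matches.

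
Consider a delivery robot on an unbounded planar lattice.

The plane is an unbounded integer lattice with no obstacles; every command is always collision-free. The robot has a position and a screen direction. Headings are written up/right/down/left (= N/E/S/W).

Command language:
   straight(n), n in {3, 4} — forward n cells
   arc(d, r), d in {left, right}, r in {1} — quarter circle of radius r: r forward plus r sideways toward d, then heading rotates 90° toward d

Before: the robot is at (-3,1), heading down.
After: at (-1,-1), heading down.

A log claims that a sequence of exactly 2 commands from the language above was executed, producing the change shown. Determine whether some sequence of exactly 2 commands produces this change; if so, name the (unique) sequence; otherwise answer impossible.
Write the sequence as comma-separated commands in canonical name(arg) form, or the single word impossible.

key: order matters: swapping arc(left, 1) and arc(right, 1) lands elsewhere
from: at (-3,1), heading down
t=1 arc(left, 1) ⇒ at (-2,0), heading right
t=2 arc(right, 1) ⇒ at (-1,-1), heading down
all 16 alternatives checked — unique.

arc(left, 1), arc(right, 1)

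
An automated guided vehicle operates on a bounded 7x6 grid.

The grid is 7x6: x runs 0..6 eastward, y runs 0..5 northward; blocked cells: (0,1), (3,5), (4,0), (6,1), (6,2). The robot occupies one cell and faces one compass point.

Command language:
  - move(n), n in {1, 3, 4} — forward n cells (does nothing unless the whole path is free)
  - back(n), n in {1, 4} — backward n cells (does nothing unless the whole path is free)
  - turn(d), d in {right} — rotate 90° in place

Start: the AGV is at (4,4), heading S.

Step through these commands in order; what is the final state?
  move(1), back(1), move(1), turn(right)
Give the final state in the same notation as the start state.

at (4,3), heading W

start: at (4,4), heading S
1. move(1) → at (4,3), heading S
2. back(1) → at (4,4), heading S
3. move(1) → at (4,3), heading S
4. turn(right) → at (4,3), heading W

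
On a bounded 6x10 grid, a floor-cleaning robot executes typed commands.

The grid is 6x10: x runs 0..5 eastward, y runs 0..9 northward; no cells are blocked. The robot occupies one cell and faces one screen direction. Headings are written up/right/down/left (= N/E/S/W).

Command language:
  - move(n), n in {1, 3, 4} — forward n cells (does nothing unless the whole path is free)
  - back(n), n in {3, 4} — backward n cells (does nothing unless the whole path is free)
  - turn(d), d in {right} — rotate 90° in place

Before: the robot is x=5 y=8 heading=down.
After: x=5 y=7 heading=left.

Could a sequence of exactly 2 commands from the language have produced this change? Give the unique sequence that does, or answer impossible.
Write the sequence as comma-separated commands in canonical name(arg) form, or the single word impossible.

key: position moved to (5,7) AND the heading swung to W — translation plus rotation needed
start: x=5 y=8 heading=down
[1] after move(1): x=5 y=7 heading=down
[2] after turn(right): x=5 y=7 heading=left
uniquely the one of 36 2-step routes that fits.

move(1), turn(right)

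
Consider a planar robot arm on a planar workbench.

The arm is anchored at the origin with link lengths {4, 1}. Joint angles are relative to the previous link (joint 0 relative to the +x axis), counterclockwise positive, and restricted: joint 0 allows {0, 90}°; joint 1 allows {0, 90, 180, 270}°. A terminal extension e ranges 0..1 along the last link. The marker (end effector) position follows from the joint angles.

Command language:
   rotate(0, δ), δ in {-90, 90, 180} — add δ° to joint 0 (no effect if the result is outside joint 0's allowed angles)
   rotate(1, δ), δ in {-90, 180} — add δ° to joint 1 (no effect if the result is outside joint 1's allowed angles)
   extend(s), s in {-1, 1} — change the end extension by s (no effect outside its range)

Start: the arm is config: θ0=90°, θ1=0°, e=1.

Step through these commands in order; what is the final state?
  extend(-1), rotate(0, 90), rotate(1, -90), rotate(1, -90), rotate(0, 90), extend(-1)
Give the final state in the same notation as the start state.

config: θ0=90°, θ1=180°, e=0

begin: config: θ0=90°, θ1=0°, e=1
step 1 (extend(-1)): config: θ0=90°, θ1=0°, e=0
step 2 (rotate(0, 90)): config: θ0=90°, θ1=0°, e=0
step 3 (rotate(1, -90)): config: θ0=90°, θ1=270°, e=0
step 4 (rotate(1, -90)): config: θ0=90°, θ1=180°, e=0
step 5 (rotate(0, 90)): config: θ0=90°, θ1=180°, e=0
step 6 (extend(-1)): config: θ0=90°, θ1=180°, e=0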